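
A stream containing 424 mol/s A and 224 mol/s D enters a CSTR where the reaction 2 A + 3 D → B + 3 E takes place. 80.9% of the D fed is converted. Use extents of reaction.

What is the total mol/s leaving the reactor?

D reacted = 0.809 × 224 = 181.2 mol/s; ν_D = −3, so ξ = 181.2/3 = 60.41 mol/s.
Outlet amounts (n = n₀ + ν ξ):
  A: 424 − 2(60.41) = 303.2
  D: 224 − 3(60.41) = 42.78
  B: 0 + 1(60.41) = 60.41
  E: 0 + 3(60.41) = 181.2
Total out = 303.2 + 42.78 + 60.41 + 181.2 = 587.6 mol/s.

588 mol/s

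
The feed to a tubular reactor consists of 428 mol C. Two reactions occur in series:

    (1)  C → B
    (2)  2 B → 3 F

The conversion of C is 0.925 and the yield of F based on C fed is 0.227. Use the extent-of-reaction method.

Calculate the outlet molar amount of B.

Conversion of C: C consumed = 1ξ₁ = 0.925 × 428 → ξ₁ = 395.9 mol.
Yield of F: 3ξ₂ / 428 = 0.227 → ξ₂ = 32.39 mol.
Outlet amounts (n = n₀ + Σ ν·ξ):
  C: 428 − 1(395.9) = 32.1
  B: 0 + 1(395.9) − 2(32.39) = 331.1
  F: 0 + 3(32.39) = 97.16

331 mol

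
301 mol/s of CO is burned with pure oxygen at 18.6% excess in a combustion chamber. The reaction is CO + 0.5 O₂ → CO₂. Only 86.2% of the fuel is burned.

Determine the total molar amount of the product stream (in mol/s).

350 mol/s

Stoichiometric O₂ = 0.5 × 301 = 150.5 mol/s; O₂ fed = 150.5 × 1.186 = 178.5 mol/s.
Fuel reacted = 0.862 × 301 → ξ = 259.5 mol/s.
Outlet (n = n₀ + ν ξ):
  CO: 301 − 1(259.5) = 41.54
  O₂: 178.5 − 0.5(259.5) = 48.76
  CO₂: 0 + 1(259.5) = 259.5
Total out = 41.54 + 48.76 + 259.5 = 349.8 mol/s.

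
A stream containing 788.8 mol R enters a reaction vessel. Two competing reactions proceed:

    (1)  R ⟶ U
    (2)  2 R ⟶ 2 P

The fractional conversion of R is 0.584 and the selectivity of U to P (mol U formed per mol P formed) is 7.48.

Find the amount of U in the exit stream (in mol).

406 mol

Conversion of R: R consumed = 0.584 × 788.8 = 460.7 mol = 1ξ₁ + 2ξ₂.
Selectivity: 1ξ₁ / (2ξ₂) = 7.48 → ξ₁ = 14.96 ξ₂.
Substitute: (1·14.96 + 2) ξ₂ = 460.7 → ξ₂ = 27.16 mol, ξ₁ = 406.3 mol.
Outlet amounts (n = n₀ + Σ ν·ξ):
  R: 788.8 − 1(406.3) − 2(27.16) = 328.1
  U: 0 + 1(406.3) = 406.3
  P: 0 + 2(27.16) = 54.32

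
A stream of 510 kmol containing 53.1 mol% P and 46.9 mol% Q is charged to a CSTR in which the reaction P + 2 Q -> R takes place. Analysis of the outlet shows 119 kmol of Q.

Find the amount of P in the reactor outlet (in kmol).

211 kmol

For Q: n = n₀ − 2ξ → 119 = 239.2 − 2ξ, giving ξ = 60.09 kmol.
Outlet amounts (n = n₀ + ν ξ):
  P: 270.8 − 1(60.09) = 210.7
  Q: 239.2 − 2(60.09) = 119
  R: 0 + 1(60.09) = 60.09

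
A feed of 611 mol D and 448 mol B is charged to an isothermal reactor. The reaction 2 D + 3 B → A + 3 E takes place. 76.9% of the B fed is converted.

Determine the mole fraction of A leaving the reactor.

B reacted = 0.769 × 448 = 344.5 mol; ν_B = −3, so ξ = 344.5/3 = 114.8 mol.
Outlet amounts (n = n₀ + ν ξ):
  D: 611 − 2(114.8) = 381.3
  B: 448 − 3(114.8) = 103.5
  A: 0 + 1(114.8) = 114.8
  E: 0 + 3(114.8) = 344.5
Total out = 944.2 mol; y_A = 114.8 / 944.2 = 0.1216.

0.122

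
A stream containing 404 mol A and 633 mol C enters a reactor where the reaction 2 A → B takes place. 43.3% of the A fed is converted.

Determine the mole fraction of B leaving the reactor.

0.0921

A reacted = 0.433 × 404 = 174.9 mol; ν_A = −2, so ξ = 174.9/2 = 87.47 mol.
Outlet amounts (n = n₀ + ν ξ):
  A: 404 − 2(87.47) = 229.1
  B: 0 + 1(87.47) = 87.47
  C: 633 (inert)
Total out = 949.5 mol; y_B = 87.47 / 949.5 = 0.09211.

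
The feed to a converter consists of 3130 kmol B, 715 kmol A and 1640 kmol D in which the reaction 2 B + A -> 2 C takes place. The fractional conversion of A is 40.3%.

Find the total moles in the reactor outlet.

5200 kmol

A reacted = 0.403 × 715 = 288.1 kmol; ν_A = −1, so ξ = 288.1/1 = 288.1 kmol.
Outlet amounts (n = n₀ + ν ξ):
  B: 3130 − 2(288.1) = 2554
  A: 715 − 1(288.1) = 426.9
  C: 0 + 2(288.1) = 576.3
  D: 1640 (inert)
Total out = 2554 + 426.9 + 576.3 + 1640 = 5197 kmol.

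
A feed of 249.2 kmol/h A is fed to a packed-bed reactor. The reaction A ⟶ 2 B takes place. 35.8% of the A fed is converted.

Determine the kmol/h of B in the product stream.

178 kmol/h

A reacted = 0.358 × 249.2 = 89.21 kmol/h; ν_A = −1, so ξ = 89.21/1 = 89.21 kmol/h.
Outlet amounts (n = n₀ + ν ξ):
  A: 249.2 − 1(89.21) = 160
  B: 0 + 2(89.21) = 178.4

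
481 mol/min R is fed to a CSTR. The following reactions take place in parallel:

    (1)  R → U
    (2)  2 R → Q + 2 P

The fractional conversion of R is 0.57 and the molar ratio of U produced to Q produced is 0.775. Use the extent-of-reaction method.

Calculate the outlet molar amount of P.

198 mol/min

Conversion of R: R consumed = 0.57 × 481 = 274.2 mol/min = 1ξ₁ + 2ξ₂.
Selectivity: 1ξ₁ / (1ξ₂) = 0.775 → ξ₁ = 0.775 ξ₂.
Substitute: (1·0.775 + 2) ξ₂ = 274.2 → ξ₂ = 98.8 mol/min, ξ₁ = 76.57 mol/min.
Outlet amounts (n = n₀ + Σ ν·ξ):
  R: 481 − 1(76.57) − 2(98.8) = 206.8
  U: 0 + 1(76.57) = 76.57
  Q: 0 + 1(98.8) = 98.8
  P: 0 + 2(98.8) = 197.6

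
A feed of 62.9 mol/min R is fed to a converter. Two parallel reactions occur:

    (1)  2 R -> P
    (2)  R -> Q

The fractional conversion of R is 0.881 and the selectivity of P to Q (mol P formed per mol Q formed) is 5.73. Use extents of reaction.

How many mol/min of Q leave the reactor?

Conversion of R: R consumed = 0.881 × 62.9 = 55.41 mol/min = 2ξ₁ + 1ξ₂.
Selectivity: 1ξ₁ / (1ξ₂) = 5.73 → ξ₁ = 5.73 ξ₂.
Substitute: (2·5.73 + 1) ξ₂ = 55.41 → ξ₂ = 4.447 mol/min, ξ₁ = 25.48 mol/min.
Outlet amounts (n = n₀ + Σ ν·ξ):
  R: 62.9 − 2(25.48) − 1(4.447) = 7.485
  P: 0 + 1(25.48) = 25.48
  Q: 0 + 1(4.447) = 4.447

4.45 mol/min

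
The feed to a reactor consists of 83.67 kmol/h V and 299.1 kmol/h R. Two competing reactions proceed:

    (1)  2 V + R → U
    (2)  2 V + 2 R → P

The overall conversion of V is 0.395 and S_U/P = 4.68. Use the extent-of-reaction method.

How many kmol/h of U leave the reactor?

13.6 kmol/h

Conversion of V: V consumed = 0.395 × 83.67 = 33.05 kmol/h = 2ξ₁ + 2ξ₂.
Selectivity: 1ξ₁ / (1ξ₂) = 4.68 → ξ₁ = 4.68 ξ₂.
Substitute: (2·4.68 + 2) ξ₂ = 33.05 → ξ₂ = 2.909 kmol/h, ξ₁ = 13.62 kmol/h.
Outlet amounts (n = n₀ + Σ ν·ξ):
  V: 83.67 − 2(13.62) − 2(2.909) = 50.62
  R: 299.1 − 1(13.62) − 2(2.909) = 279.7
  U: 0 + 1(13.62) = 13.62
  P: 0 + 1(2.909) = 2.909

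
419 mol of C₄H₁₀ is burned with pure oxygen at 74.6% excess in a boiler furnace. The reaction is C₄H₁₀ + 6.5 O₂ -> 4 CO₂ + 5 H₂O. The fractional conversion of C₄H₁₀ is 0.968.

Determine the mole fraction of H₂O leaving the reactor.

0.351

Stoichiometric O₂ = 6.5 × 419 = 2724 mol; O₂ fed = 2724 × 1.746 = 4755 mol.
Fuel reacted = 0.968 × 419 → ξ = 405.6 mol.
Outlet (n = n₀ + ν ξ):
  C₄H₁₀: 419 − 1(405.6) = 13.41
  O₂: 4755 − 6.5(405.6) = 2119
  CO₂: 0 + 4(405.6) = 1622
  H₂O: 0 + 5(405.6) = 2028
Total out = 5783 mol; y_H₂O = 2028 / 5783 = 0.3507.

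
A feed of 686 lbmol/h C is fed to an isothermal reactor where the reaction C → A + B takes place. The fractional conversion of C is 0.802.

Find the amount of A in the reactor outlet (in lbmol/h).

C reacted = 0.802 × 686 = 550.2 lbmol/h; ν_C = −1, so ξ = 550.2/1 = 550.2 lbmol/h.
Outlet amounts (n = n₀ + ν ξ):
  C: 686 − 1(550.2) = 135.8
  A: 0 + 1(550.2) = 550.2
  B: 0 + 1(550.2) = 550.2

550 lbmol/h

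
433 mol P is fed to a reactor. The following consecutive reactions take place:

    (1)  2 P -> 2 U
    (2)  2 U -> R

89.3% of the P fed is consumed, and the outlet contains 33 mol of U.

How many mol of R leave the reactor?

177 mol

Conversion of P: P consumed = 2ξ₁ = 0.893 × 433 → ξ₁ = 193.3 mol.
U balance: n_U = 0 + 2ξ₁ − 2ξ₂ = 33 → ξ₂ = (2·193.3 − 33)/2 = 176.8 mol.
Outlet amounts (n = n₀ + Σ ν·ξ):
  P: 433 − 2(193.3) = 46.33
  U: 0 + 2(193.3) − 2(176.8) = 33
  R: 0 + 1(176.8) = 176.8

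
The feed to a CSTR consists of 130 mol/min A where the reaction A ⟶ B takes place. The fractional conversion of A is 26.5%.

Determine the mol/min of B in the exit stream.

A reacted = 0.265 × 130 = 34.45 mol/min; ν_A = −1, so ξ = 34.45/1 = 34.45 mol/min.
Outlet amounts (n = n₀ + ν ξ):
  A: 130 − 1(34.45) = 95.55
  B: 0 + 1(34.45) = 34.45

34.5 mol/min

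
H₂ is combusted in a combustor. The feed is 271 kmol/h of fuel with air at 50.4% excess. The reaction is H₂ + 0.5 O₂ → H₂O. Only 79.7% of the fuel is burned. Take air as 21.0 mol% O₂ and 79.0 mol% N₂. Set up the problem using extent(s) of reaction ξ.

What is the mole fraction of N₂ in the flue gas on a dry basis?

Stoichiometric O₂ = 0.5 × 271 = 135.5 kmol/h; O₂ fed = 135.5 × 1.504 = 203.8 kmol/h.
N₂ fed = 203.8 × 79/21 = 766.6 kmol/h.
Fuel reacted = 0.797 × 271 → ξ = 216 kmol/h.
Outlet (n = n₀ + ν ξ):
  H₂: 271 − 1(216) = 55.01
  O₂: 203.8 − 0.5(216) = 95.8
  N₂: 766.6 (inert)
  H₂O: 0 + 1(216) = 216
Dry total = 917.5 kmol/h; y_N₂ (dry) = 766.6 / 917.5 = 0.8356.

0.836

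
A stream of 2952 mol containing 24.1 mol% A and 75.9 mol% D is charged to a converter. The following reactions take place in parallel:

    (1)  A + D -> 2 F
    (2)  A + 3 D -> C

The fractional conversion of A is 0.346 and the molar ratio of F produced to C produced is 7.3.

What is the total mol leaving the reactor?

2790 mol

Conversion of A: A consumed = 0.346 × 711.4 = 246.2 mol = 1ξ₁ + 1ξ₂.
Selectivity: 2ξ₁ / (1ξ₂) = 7.3 → ξ₁ = 3.65 ξ₂.
Substitute: (1·3.65 + 1) ξ₂ = 246.2 → ξ₂ = 52.94 mol, ξ₁ = 193.2 mol.
Outlet amounts (n = n₀ + Σ ν·ξ):
  A: 711.4 − 1(193.2) − 1(52.94) = 465.3
  D: 2241 − 1(193.2) − 3(52.94) = 1889
  F: 0 + 2(193.2) = 386.4
  C: 0 + 1(52.94) = 52.94
Total out = 465.3 + 1889 + 386.4 + 52.94 = 2793 mol.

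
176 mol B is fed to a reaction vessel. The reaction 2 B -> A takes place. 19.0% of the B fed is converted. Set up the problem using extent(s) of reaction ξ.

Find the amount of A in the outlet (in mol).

16.7 mol

B reacted = 0.19 × 176 = 33.44 mol; ν_B = −2, so ξ = 33.44/2 = 16.72 mol.
Outlet amounts (n = n₀ + ν ξ):
  B: 176 − 2(16.72) = 142.6
  A: 0 + 1(16.72) = 16.72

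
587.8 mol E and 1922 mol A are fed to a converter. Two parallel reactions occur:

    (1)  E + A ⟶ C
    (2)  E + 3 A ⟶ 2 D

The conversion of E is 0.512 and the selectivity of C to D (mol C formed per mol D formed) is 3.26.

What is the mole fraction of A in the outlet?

Conversion of E: E consumed = 0.512 × 587.8 = 301 mol = 1ξ₁ + 1ξ₂.
Selectivity: 1ξ₁ / (2ξ₂) = 3.26 → ξ₁ = 6.52 ξ₂.
Substitute: (1·6.52 + 1) ξ₂ = 301 → ξ₂ = 40.02 mol, ξ₁ = 260.9 mol.
Outlet amounts (n = n₀ + Σ ν·ξ):
  E: 587.8 − 1(260.9) − 1(40.02) = 286.8
  A: 1922 − 1(260.9) − 3(40.02) = 1541
  C: 0 + 1(260.9) = 260.9
  D: 0 + 2(40.02) = 80.04
Total out = 2169 mol; y_A = 1541 / 2169 = 0.7105.

0.711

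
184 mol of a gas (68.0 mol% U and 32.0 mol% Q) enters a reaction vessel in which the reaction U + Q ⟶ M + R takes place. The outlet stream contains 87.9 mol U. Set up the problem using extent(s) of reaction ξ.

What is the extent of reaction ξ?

For U: n = n₀ − 1ξ → 87.9 = 125.1 − 1ξ, giving ξ = 37.22 mol.
Outlet amounts (n = n₀ + ν ξ):
  U: 125.1 − 1(37.22) = 87.9
  Q: 58.88 − 1(37.22) = 21.66
  M: 0 + 1(37.22) = 37.22
  R: 0 + 1(37.22) = 37.22

ξ = 37.2 mol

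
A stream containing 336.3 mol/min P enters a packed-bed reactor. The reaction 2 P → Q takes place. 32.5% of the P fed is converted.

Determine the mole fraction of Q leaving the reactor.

P reacted = 0.325 × 336.3 = 109.3 mol/min; ν_P = −2, so ξ = 109.3/2 = 54.65 mol/min.
Outlet amounts (n = n₀ + ν ξ):
  P: 336.3 − 2(54.65) = 227
  Q: 0 + 1(54.65) = 54.65
Total out = 281.7 mol/min; y_Q = 54.65 / 281.7 = 0.194.

0.194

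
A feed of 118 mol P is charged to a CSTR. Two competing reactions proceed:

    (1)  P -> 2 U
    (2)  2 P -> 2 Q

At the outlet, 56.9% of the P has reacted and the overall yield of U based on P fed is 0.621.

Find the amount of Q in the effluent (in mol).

30.5 mol

Yield of U: 2ξ₁ / 118 = 0.621 → ξ₁ = 36.64 mol.
Conversion of P: 1ξ₁ + 2ξ₂ = 0.569 × 118 = 67.14 → ξ₂ = 15.25 mol.
Outlet amounts (n = n₀ + Σ ν·ξ):
  P: 118 − 1(36.64) − 2(15.25) = 50.86
  U: 0 + 2(36.64) = 73.28
  Q: 0 + 2(15.25) = 30.5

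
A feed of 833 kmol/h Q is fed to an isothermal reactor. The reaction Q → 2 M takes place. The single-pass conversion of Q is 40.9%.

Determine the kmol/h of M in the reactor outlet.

681 kmol/h

Q reacted = 0.409 × 833 = 340.7 kmol/h; ν_Q = −1, so ξ = 340.7/1 = 340.7 kmol/h.
Outlet amounts (n = n₀ + ν ξ):
  Q: 833 − 1(340.7) = 492.3
  M: 0 + 2(340.7) = 681.4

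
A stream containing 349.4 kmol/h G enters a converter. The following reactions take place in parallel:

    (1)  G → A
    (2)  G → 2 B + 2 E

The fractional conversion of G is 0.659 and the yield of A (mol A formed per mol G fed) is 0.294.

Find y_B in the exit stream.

0.348

Yield of A: 1ξ₁ / 349.4 = 0.294 → ξ₁ = 102.7 kmol/h.
Conversion of G: 1ξ₁ + 1ξ₂ = 0.659 × 349.4 = 230.3 → ξ₂ = 127.5 kmol/h.
Outlet amounts (n = n₀ + Σ ν·ξ):
  G: 349.4 − 1(102.7) − 1(127.5) = 119.1
  A: 0 + 1(102.7) = 102.7
  B: 0 + 2(127.5) = 255.1
  E: 0 + 2(127.5) = 255.1
Total out = 732 kmol/h; y_B = 255.1 / 732 = 0.3484.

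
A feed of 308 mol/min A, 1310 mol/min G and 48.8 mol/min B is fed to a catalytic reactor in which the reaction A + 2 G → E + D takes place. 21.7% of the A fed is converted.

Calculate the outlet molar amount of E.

A reacted = 0.217 × 308 = 66.84 mol/min; ν_A = −1, so ξ = 66.84/1 = 66.84 mol/min.
Outlet amounts (n = n₀ + ν ξ):
  A: 308 − 1(66.84) = 241.2
  G: 1310 − 2(66.84) = 1176
  E: 0 + 1(66.84) = 66.84
  D: 0 + 1(66.84) = 66.84
  B: 48.8 (inert)

66.8 mol/min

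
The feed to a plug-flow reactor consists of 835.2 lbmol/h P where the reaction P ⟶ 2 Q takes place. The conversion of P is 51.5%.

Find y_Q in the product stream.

P reacted = 0.515 × 835.2 = 430.1 lbmol/h; ν_P = −1, so ξ = 430.1/1 = 430.1 lbmol/h.
Outlet amounts (n = n₀ + ν ξ):
  P: 835.2 − 1(430.1) = 405.1
  Q: 0 + 2(430.1) = 860.3
Total out = 1265 lbmol/h; y_Q = 860.3 / 1265 = 0.6799.

0.68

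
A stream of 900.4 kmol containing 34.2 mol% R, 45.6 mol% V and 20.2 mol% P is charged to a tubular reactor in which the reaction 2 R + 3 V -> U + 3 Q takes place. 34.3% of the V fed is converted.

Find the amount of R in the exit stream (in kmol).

214 kmol

V reacted = 0.343 × 410.6 = 140.8 kmol; ν_V = −3, so ξ = 140.8/3 = 46.94 kmol.
Outlet amounts (n = n₀ + ν ξ):
  R: 307.9 − 2(46.94) = 214.1
  V: 410.6 − 3(46.94) = 269.8
  U: 0 + 1(46.94) = 46.94
  Q: 0 + 3(46.94) = 140.8
  P: 181.9 (inert)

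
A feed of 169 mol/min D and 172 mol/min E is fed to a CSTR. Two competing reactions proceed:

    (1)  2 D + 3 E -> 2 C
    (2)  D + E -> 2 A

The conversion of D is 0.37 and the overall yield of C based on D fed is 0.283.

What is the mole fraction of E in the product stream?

Yield of C: 2ξ₁ / 169 = 0.283 → ξ₁ = 23.91 mol/min.
Conversion of D: 2ξ₁ + 1ξ₂ = 0.37 × 169 = 62.53 → ξ₂ = 14.7 mol/min.
Outlet amounts (n = n₀ + Σ ν·ξ):
  D: 169 − 2(23.91) − 1(14.7) = 106.5
  E: 172 − 3(23.91) − 1(14.7) = 85.56
  C: 0 + 2(23.91) = 47.83
  A: 0 + 2(14.7) = 29.41
Total out = 269.3 mol/min; y_E = 85.56 / 269.3 = 0.3177.

0.318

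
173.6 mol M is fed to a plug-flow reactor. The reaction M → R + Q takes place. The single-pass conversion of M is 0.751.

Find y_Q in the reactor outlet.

0.429

M reacted = 0.751 × 173.6 = 130.4 mol; ν_M = −1, so ξ = 130.4/1 = 130.4 mol.
Outlet amounts (n = n₀ + ν ξ):
  M: 173.6 − 1(130.4) = 43.23
  R: 0 + 1(130.4) = 130.4
  Q: 0 + 1(130.4) = 130.4
Total out = 304 mol; y_Q = 130.4 / 304 = 0.4289.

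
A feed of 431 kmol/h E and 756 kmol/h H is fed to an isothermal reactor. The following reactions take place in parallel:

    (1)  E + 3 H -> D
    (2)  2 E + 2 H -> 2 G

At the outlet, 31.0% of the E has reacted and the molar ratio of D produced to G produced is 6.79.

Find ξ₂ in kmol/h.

ξ₂ = 8.58 kmol/h

Conversion of E: E consumed = 0.31 × 431 = 133.6 kmol/h = 1ξ₁ + 2ξ₂.
Selectivity: 1ξ₁ / (2ξ₂) = 6.79 → ξ₁ = 13.58 ξ₂.
Substitute: (1·13.58 + 2) ξ₂ = 133.6 → ξ₂ = 8.576 kmol/h, ξ₁ = 116.5 kmol/h.
Outlet amounts (n = n₀ + Σ ν·ξ):
  E: 431 − 1(116.5) − 2(8.576) = 297.4
  H: 756 − 3(116.5) − 2(8.576) = 389.5
  D: 0 + 1(116.5) = 116.5
  G: 0 + 2(8.576) = 17.15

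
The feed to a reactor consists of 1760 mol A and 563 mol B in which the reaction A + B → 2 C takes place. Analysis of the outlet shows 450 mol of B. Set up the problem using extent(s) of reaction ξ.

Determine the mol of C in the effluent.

226 mol

For B: n = n₀ − 1ξ → 450 = 563 − 1ξ, giving ξ = 113 mol.
Outlet amounts (n = n₀ + ν ξ):
  A: 1760 − 1(113) = 1647
  B: 563 − 1(113) = 450
  C: 0 + 2(113) = 226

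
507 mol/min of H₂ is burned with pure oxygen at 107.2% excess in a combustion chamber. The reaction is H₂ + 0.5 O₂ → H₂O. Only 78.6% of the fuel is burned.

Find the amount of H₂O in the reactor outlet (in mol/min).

Stoichiometric O₂ = 0.5 × 507 = 253.5 mol/min; O₂ fed = 253.5 × 2.072 = 525.3 mol/min.
Fuel reacted = 0.786 × 507 → ξ = 398.5 mol/min.
Outlet (n = n₀ + ν ξ):
  H₂: 507 − 1(398.5) = 108.5
  O₂: 525.3 − 0.5(398.5) = 326
  H₂O: 0 + 1(398.5) = 398.5

399 mol/min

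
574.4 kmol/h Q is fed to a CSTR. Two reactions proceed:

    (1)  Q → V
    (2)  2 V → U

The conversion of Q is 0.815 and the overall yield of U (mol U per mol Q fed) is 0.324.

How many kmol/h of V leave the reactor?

Conversion of Q: Q consumed = 1ξ₁ = 0.815 × 574.4 → ξ₁ = 468.1 kmol/h.
Yield of U: 1ξ₂ / 574.4 = 0.324 → ξ₂ = 186.1 kmol/h.
Outlet amounts (n = n₀ + Σ ν·ξ):
  Q: 574.4 − 1(468.1) = 106.3
  V: 0 + 1(468.1) − 2(186.1) = 95.92
  U: 0 + 1(186.1) = 186.1

95.9 kmol/h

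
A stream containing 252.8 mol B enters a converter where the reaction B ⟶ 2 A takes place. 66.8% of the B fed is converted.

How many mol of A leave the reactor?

338 mol

B reacted = 0.668 × 252.8 = 168.9 mol; ν_B = −1, so ξ = 168.9/1 = 168.9 mol.
Outlet amounts (n = n₀ + ν ξ):
  B: 252.8 − 1(168.9) = 83.93
  A: 0 + 2(168.9) = 337.7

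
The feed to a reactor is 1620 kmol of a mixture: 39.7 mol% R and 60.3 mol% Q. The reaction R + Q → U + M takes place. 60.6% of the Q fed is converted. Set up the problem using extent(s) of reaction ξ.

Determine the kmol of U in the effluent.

592 kmol

Q reacted = 0.606 × 976.9 = 592 kmol; ν_Q = −1, so ξ = 592/1 = 592 kmol.
Outlet amounts (n = n₀ + ν ξ):
  R: 643.1 − 1(592) = 51.16
  Q: 976.9 − 1(592) = 384.9
  U: 0 + 1(592) = 592
  M: 0 + 1(592) = 592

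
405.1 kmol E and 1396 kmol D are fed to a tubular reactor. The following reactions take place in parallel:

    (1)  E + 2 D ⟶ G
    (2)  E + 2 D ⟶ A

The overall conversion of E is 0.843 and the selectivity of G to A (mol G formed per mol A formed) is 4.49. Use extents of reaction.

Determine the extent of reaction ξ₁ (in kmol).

ξ₁ = 279 kmol

Conversion of E: E consumed = 0.843 × 405.1 = 341.5 kmol = 1ξ₁ + 1ξ₂.
Selectivity: 1ξ₁ / (1ξ₂) = 4.49 → ξ₁ = 4.49 ξ₂.
Substitute: (1·4.49 + 1) ξ₂ = 341.5 → ξ₂ = 62.2 kmol, ξ₁ = 279.3 kmol.
Outlet amounts (n = n₀ + Σ ν·ξ):
  E: 405.1 − 1(279.3) − 1(62.2) = 63.6
  D: 1396 − 2(279.3) − 2(62.2) = 713
  G: 0 + 1(279.3) = 279.3
  A: 0 + 1(62.2) = 62.2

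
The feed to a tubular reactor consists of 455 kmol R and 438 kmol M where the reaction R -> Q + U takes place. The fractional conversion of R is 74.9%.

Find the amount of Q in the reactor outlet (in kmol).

341 kmol

R reacted = 0.749 × 455 = 340.8 kmol; ν_R = −1, so ξ = 340.8/1 = 340.8 kmol.
Outlet amounts (n = n₀ + ν ξ):
  R: 455 − 1(340.8) = 114.2
  Q: 0 + 1(340.8) = 340.8
  U: 0 + 1(340.8) = 340.8
  M: 438 (inert)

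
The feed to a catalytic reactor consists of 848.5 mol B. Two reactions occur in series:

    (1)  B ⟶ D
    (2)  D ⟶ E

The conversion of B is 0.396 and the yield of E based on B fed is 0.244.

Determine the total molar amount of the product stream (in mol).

Conversion of B: B consumed = 1ξ₁ = 0.396 × 848.5 → ξ₁ = 336 mol.
Yield of E: 1ξ₂ / 848.5 = 0.244 → ξ₂ = 207 mol.
Outlet amounts (n = n₀ + Σ ν·ξ):
  B: 848.5 − 1(336) = 512.5
  D: 0 + 1(336) − 1(207) = 129
  E: 0 + 1(207) = 207
Total out = 512.5 + 129 + 207 = 848.5 mol.

848 mol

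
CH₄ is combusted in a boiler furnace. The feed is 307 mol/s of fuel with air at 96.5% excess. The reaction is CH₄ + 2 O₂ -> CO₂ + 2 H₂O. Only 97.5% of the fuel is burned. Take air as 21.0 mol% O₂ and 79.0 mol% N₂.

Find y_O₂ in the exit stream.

0.1

Stoichiometric O₂ = 2 × 307 = 614 mol/s; O₂ fed = 614 × 1.965 = 1207 mol/s.
N₂ fed = 1207 × 79/21 = 4539 mol/s.
Fuel reacted = 0.975 × 307 → ξ = 299.3 mol/s.
Outlet (n = n₀ + ν ξ):
  CH₄: 307 − 1(299.3) = 7.675
  O₂: 1207 − 2(299.3) = 607.9
  N₂: 4539 (inert)
  CO₂: 0 + 1(299.3) = 299.3
  H₂O: 0 + 2(299.3) = 598.6
Total out = 6052 mol/s; y_O₂ = 607.9 / 6052 = 0.1004.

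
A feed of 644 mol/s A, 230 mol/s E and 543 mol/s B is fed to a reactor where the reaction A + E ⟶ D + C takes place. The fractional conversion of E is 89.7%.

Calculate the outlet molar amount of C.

E reacted = 0.897 × 230 = 206.3 mol/s; ν_E = −1, so ξ = 206.3/1 = 206.3 mol/s.
Outlet amounts (n = n₀ + ν ξ):
  A: 644 − 1(206.3) = 437.7
  E: 230 − 1(206.3) = 23.69
  D: 0 + 1(206.3) = 206.3
  C: 0 + 1(206.3) = 206.3
  B: 543 (inert)

206 mol/s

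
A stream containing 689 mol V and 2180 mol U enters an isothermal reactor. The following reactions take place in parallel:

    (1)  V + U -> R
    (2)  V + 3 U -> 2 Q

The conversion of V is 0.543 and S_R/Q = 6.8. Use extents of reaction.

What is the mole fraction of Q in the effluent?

Conversion of V: V consumed = 0.543 × 689 = 374.1 mol = 1ξ₁ + 1ξ₂.
Selectivity: 1ξ₁ / (2ξ₂) = 6.8 → ξ₁ = 13.6 ξ₂.
Substitute: (1·13.6 + 1) ξ₂ = 374.1 → ξ₂ = 25.63 mol, ξ₁ = 348.5 mol.
Outlet amounts (n = n₀ + Σ ν·ξ):
  V: 689 − 1(348.5) − 1(25.63) = 314.9
  U: 2180 − 1(348.5) − 3(25.63) = 1755
  R: 0 + 1(348.5) = 348.5
  Q: 0 + 2(25.63) = 51.25
Total out = 2469 mol; y_Q = 51.25 / 2469 = 0.02076.

0.0208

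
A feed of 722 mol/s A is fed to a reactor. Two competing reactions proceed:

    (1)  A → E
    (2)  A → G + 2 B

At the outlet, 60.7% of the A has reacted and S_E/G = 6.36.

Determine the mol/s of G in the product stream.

59.5 mol/s

Conversion of A: A consumed = 0.607 × 722 = 438.3 mol/s = 1ξ₁ + 1ξ₂.
Selectivity: 1ξ₁ / (1ξ₂) = 6.36 → ξ₁ = 6.36 ξ₂.
Substitute: (1·6.36 + 1) ξ₂ = 438.3 → ξ₂ = 59.55 mol/s, ξ₁ = 378.7 mol/s.
Outlet amounts (n = n₀ + Σ ν·ξ):
  A: 722 − 1(378.7) − 1(59.55) = 283.7
  E: 0 + 1(378.7) = 378.7
  G: 0 + 1(59.55) = 59.55
  B: 0 + 2(59.55) = 119.1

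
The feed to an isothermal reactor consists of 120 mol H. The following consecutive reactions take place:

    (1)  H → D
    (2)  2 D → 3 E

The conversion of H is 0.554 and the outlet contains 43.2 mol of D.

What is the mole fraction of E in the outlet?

0.265

Conversion of H: H consumed = 1ξ₁ = 0.554 × 120 → ξ₁ = 66.48 mol.
D balance: n_D = 0 + 1ξ₁ − 2ξ₂ = 43.2 → ξ₂ = (1·66.48 − 43.2)/2 = 11.64 mol.
Outlet amounts (n = n₀ + Σ ν·ξ):
  H: 120 − 1(66.48) = 53.52
  D: 0 + 1(66.48) − 2(11.64) = 43.2
  E: 0 + 3(11.64) = 34.92
Total out = 131.6 mol; y_E = 34.92 / 131.6 = 0.2653.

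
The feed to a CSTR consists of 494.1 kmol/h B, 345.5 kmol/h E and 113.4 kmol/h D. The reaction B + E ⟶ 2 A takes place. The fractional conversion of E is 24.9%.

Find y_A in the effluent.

0.181

E reacted = 0.249 × 345.5 = 86.03 kmol/h; ν_E = −1, so ξ = 86.03/1 = 86.03 kmol/h.
Outlet amounts (n = n₀ + ν ξ):
  B: 494.1 − 1(86.03) = 408.1
  E: 345.5 − 1(86.03) = 259.5
  A: 0 + 2(86.03) = 172.1
  D: 113.4 (inert)
Total out = 953 kmol/h; y_A = 172.1 / 953 = 0.1805.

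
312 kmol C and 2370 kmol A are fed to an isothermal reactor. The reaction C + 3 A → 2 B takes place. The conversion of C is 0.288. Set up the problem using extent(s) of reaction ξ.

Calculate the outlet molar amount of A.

2100 kmol

C reacted = 0.288 × 312 = 89.86 kmol; ν_C = −1, so ξ = 89.86/1 = 89.86 kmol.
Outlet amounts (n = n₀ + ν ξ):
  C: 312 − 1(89.86) = 222.1
  A: 2370 − 3(89.86) = 2100
  B: 0 + 2(89.86) = 179.7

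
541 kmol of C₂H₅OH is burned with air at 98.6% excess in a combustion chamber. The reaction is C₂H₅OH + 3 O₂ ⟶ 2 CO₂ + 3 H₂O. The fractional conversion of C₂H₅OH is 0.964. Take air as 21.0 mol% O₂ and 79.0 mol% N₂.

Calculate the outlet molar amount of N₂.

Stoichiometric O₂ = 3 × 541 = 1623 kmol; O₂ fed = 1623 × 1.986 = 3223 kmol.
N₂ fed = 3223 × 79/21 = 12130 kmol.
Fuel reacted = 0.964 × 541 → ξ = 521.5 kmol.
Outlet (n = n₀ + ν ξ):
  C₂H₅OH: 541 − 1(521.5) = 19.48
  O₂: 3223 − 3(521.5) = 1659
  N₂: 12130 (inert)
  CO₂: 0 + 2(521.5) = 1043
  H₂O: 0 + 3(521.5) = 1565

12100 kmol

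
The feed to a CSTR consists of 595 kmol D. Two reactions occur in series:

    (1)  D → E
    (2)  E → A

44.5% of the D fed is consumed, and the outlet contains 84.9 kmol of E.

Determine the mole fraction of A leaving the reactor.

Conversion of D: D consumed = 1ξ₁ = 0.445 × 595 → ξ₁ = 264.8 kmol.
E balance: n_E = 0 + 1ξ₁ − 1ξ₂ = 84.9 → ξ₂ = (1·264.8 − 84.9)/1 = 179.9 kmol.
Outlet amounts (n = n₀ + Σ ν·ξ):
  D: 595 − 1(264.8) = 330.2
  E: 0 + 1(264.8) − 1(179.9) = 84.9
  A: 0 + 1(179.9) = 179.9
Total out = 595 kmol; y_A = 179.9 / 595 = 0.3023.

0.302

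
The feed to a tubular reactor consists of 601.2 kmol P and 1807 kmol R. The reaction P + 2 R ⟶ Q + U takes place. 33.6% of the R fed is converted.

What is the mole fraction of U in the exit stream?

R reacted = 0.336 × 1807 = 607.2 kmol; ν_R = −2, so ξ = 607.2/2 = 303.6 kmol.
Outlet amounts (n = n₀ + ν ξ):
  P: 601.2 − 1(303.6) = 297.6
  R: 1807 − 2(303.6) = 1200
  Q: 0 + 1(303.6) = 303.6
  U: 0 + 1(303.6) = 303.6
Total out = 2105 kmol; y_U = 303.6 / 2105 = 0.1442.

0.144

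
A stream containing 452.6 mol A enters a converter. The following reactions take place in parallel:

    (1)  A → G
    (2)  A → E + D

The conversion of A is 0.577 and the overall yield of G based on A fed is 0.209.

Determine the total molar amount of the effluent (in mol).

Yield of G: 1ξ₁ / 452.6 = 0.209 → ξ₁ = 94.59 mol.
Conversion of A: 1ξ₁ + 1ξ₂ = 0.577 × 452.6 = 261.2 → ξ₂ = 166.6 mol.
Outlet amounts (n = n₀ + Σ ν·ξ):
  A: 452.6 − 1(94.59) − 1(166.6) = 191.4
  G: 0 + 1(94.59) = 94.59
  E: 0 + 1(166.6) = 166.6
  D: 0 + 1(166.6) = 166.6
Total out = 191.4 + 94.59 + 166.6 + 166.6 = 619.2 mol.

619 mol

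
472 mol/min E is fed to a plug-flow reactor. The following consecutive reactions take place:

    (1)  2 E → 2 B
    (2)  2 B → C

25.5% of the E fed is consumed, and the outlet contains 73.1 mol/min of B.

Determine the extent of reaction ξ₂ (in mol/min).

Conversion of E: E consumed = 2ξ₁ = 0.255 × 472 → ξ₁ = 60.18 mol/min.
B balance: n_B = 0 + 2ξ₁ − 2ξ₂ = 73.1 → ξ₂ = (2·60.18 − 73.1)/2 = 23.63 mol/min.
Outlet amounts (n = n₀ + Σ ν·ξ):
  E: 472 − 2(60.18) = 351.6
  B: 0 + 2(60.18) − 2(23.63) = 73.1
  C: 0 + 1(23.63) = 23.63

ξ₂ = 23.6 mol/min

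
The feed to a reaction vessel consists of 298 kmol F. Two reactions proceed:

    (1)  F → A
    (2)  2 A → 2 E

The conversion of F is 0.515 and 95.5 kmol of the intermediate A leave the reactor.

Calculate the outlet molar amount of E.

Conversion of F: F consumed = 1ξ₁ = 0.515 × 298 → ξ₁ = 153.5 kmol.
A balance: n_A = 0 + 1ξ₁ − 2ξ₂ = 95.5 → ξ₂ = (1·153.5 − 95.5)/2 = 28.98 kmol.
Outlet amounts (n = n₀ + Σ ν·ξ):
  F: 298 − 1(153.5) = 144.5
  A: 0 + 1(153.5) − 2(28.98) = 95.5
  E: 0 + 2(28.98) = 57.97

58 kmol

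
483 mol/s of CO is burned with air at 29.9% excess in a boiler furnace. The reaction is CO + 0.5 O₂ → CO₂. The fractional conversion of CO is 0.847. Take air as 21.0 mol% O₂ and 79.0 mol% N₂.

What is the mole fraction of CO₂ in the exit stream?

0.231

Stoichiometric O₂ = 0.5 × 483 = 241.5 mol/s; O₂ fed = 241.5 × 1.299 = 313.7 mol/s.
N₂ fed = 313.7 × 79/21 = 1180 mol/s.
Fuel reacted = 0.847 × 483 → ξ = 409.1 mol/s.
Outlet (n = n₀ + ν ξ):
  CO: 483 − 1(409.1) = 73.9
  O₂: 313.7 − 0.5(409.1) = 109.2
  N₂: 1180 (inert)
  CO₂: 0 + 1(409.1) = 409.1
Total out = 1772 mol/s; y_CO₂ = 409.1 / 1772 = 0.2308.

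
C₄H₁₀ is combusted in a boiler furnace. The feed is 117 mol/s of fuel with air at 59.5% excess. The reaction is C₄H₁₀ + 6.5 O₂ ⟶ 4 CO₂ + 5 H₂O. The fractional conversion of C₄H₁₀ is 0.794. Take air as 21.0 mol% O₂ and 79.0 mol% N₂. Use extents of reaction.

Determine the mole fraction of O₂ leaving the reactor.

Stoichiometric O₂ = 6.5 × 117 = 760.5 mol/s; O₂ fed = 760.5 × 1.595 = 1213 mol/s.
N₂ fed = 1213 × 79/21 = 4563 mol/s.
Fuel reacted = 0.794 × 117 → ξ = 92.9 mol/s.
Outlet (n = n₀ + ν ξ):
  C₄H₁₀: 117 − 1(92.9) = 24.1
  O₂: 1213 − 6.5(92.9) = 609.2
  N₂: 4563 (inert)
  CO₂: 0 + 4(92.9) = 371.6
  H₂O: 0 + 5(92.9) = 464.5
Total out = 6033 mol/s; y_O₂ = 609.2 / 6033 = 0.101.

0.101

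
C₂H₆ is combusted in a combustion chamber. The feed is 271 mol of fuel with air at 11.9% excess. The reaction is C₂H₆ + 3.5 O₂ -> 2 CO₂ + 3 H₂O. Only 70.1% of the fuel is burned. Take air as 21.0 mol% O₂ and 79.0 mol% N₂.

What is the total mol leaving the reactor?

5420 mol

Stoichiometric O₂ = 3.5 × 271 = 948.5 mol; O₂ fed = 948.5 × 1.119 = 1061 mol.
N₂ fed = 1061 × 79/21 = 3993 mol.
Fuel reacted = 0.701 × 271 → ξ = 190 mol.
Outlet (n = n₀ + ν ξ):
  C₂H₆: 271 − 1(190) = 81.03
  O₂: 1061 − 3.5(190) = 396.5
  N₂: 3993 (inert)
  CO₂: 0 + 2(190) = 379.9
  H₂O: 0 + 3(190) = 569.9
Total out = 81.03 + 396.5 + 3993 + 379.9 + 569.9 = 5420 mol.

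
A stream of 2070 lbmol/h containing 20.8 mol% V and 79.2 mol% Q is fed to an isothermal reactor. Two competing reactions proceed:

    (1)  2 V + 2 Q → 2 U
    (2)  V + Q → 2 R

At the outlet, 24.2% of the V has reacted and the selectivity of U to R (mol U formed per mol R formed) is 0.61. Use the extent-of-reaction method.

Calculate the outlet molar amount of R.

93.9 lbmol/h

Conversion of V: V consumed = 0.242 × 430.6 = 104.2 lbmol/h = 2ξ₁ + 1ξ₂.
Selectivity: 2ξ₁ / (2ξ₂) = 0.61 → ξ₁ = 0.61 ξ₂.
Substitute: (2·0.61 + 1) ξ₂ = 104.2 → ξ₂ = 46.93 lbmol/h, ξ₁ = 28.63 lbmol/h.
Outlet amounts (n = n₀ + Σ ν·ξ):
  V: 430.6 − 2(28.63) − 1(46.93) = 326.4
  Q: 1639 − 2(28.63) − 1(46.93) = 1535
  U: 0 + 2(28.63) = 57.26
  R: 0 + 2(46.93) = 93.87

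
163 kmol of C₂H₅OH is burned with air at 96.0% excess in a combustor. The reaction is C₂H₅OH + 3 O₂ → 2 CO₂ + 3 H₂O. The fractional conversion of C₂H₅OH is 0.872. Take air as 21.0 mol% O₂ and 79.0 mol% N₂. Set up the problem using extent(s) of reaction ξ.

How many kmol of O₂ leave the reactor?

Stoichiometric O₂ = 3 × 163 = 489 kmol; O₂ fed = 489 × 1.960 = 958.4 kmol.
N₂ fed = 958.4 × 79/21 = 3606 kmol.
Fuel reacted = 0.872 × 163 → ξ = 142.1 kmol.
Outlet (n = n₀ + ν ξ):
  C₂H₅OH: 163 − 1(142.1) = 20.86
  O₂: 958.4 − 3(142.1) = 532
  N₂: 3606 (inert)
  CO₂: 0 + 2(142.1) = 284.3
  H₂O: 0 + 3(142.1) = 426.4

532 kmol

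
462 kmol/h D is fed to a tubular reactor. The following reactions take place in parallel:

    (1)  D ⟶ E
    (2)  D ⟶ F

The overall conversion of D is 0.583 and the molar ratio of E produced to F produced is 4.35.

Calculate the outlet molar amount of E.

219 kmol/h

Conversion of D: D consumed = 0.583 × 462 = 269.3 kmol/h = 1ξ₁ + 1ξ₂.
Selectivity: 1ξ₁ / (1ξ₂) = 4.35 → ξ₁ = 4.35 ξ₂.
Substitute: (1·4.35 + 1) ξ₂ = 269.3 → ξ₂ = 50.35 kmol/h, ξ₁ = 219 kmol/h.
Outlet amounts (n = n₀ + Σ ν·ξ):
  D: 462 − 1(219) − 1(50.35) = 192.7
  E: 0 + 1(219) = 219
  F: 0 + 1(50.35) = 50.35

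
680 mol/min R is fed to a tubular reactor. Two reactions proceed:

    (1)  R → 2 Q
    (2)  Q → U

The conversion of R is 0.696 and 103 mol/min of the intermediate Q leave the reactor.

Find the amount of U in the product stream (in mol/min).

844 mol/min

Conversion of R: R consumed = 1ξ₁ = 0.696 × 680 → ξ₁ = 473.3 mol/min.
Q balance: n_Q = 0 + 2ξ₁ − 1ξ₂ = 103 → ξ₂ = (2·473.3 − 103)/1 = 843.6 mol/min.
Outlet amounts (n = n₀ + Σ ν·ξ):
  R: 680 − 1(473.3) = 206.7
  Q: 0 + 2(473.3) − 1(843.6) = 103
  U: 0 + 1(843.6) = 843.6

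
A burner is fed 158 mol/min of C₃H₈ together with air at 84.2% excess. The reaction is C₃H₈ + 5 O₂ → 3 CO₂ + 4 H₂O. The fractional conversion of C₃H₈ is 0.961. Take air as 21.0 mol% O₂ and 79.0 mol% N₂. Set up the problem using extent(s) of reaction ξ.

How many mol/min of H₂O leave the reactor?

Stoichiometric O₂ = 5 × 158 = 790 mol/min; O₂ fed = 790 × 1.842 = 1455 mol/min.
N₂ fed = 1455 × 79/21 = 5474 mol/min.
Fuel reacted = 0.961 × 158 → ξ = 151.8 mol/min.
Outlet (n = n₀ + ν ξ):
  C₃H₈: 158 − 1(151.8) = 6.162
  O₂: 1455 − 5(151.8) = 696
  N₂: 5474 (inert)
  CO₂: 0 + 3(151.8) = 455.5
  H₂O: 0 + 4(151.8) = 607.4

607 mol/min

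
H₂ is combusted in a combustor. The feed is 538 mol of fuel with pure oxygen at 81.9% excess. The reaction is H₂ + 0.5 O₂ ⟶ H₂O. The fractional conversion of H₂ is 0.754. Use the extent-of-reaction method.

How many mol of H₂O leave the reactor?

406 mol

Stoichiometric O₂ = 0.5 × 538 = 269 mol; O₂ fed = 269 × 1.819 = 489.3 mol.
Fuel reacted = 0.754 × 538 → ξ = 405.7 mol.
Outlet (n = n₀ + ν ξ):
  H₂: 538 − 1(405.7) = 132.3
  O₂: 489.3 − 0.5(405.7) = 286.5
  H₂O: 0 + 1(405.7) = 405.7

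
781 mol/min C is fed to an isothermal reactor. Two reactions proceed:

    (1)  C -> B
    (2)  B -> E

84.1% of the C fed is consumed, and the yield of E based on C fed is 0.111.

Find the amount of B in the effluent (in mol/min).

570 mol/min

Conversion of C: C consumed = 1ξ₁ = 0.841 × 781 → ξ₁ = 656.8 mol/min.
Yield of E: 1ξ₂ / 781 = 0.111 → ξ₂ = 86.69 mol/min.
Outlet amounts (n = n₀ + Σ ν·ξ):
  C: 781 − 1(656.8) = 124.2
  B: 0 + 1(656.8) − 1(86.69) = 570.1
  E: 0 + 1(86.69) = 86.69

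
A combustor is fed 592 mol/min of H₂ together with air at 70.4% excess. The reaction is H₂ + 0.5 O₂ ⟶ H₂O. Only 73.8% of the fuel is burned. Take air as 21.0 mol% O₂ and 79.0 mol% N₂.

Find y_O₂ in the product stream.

Stoichiometric O₂ = 0.5 × 592 = 296 mol/min; O₂ fed = 296 × 1.704 = 504.4 mol/min.
N₂ fed = 504.4 × 79/21 = 1897 mol/min.
Fuel reacted = 0.738 × 592 → ξ = 436.9 mol/min.
Outlet (n = n₀ + ν ξ):
  H₂: 592 − 1(436.9) = 155.1
  O₂: 504.4 − 0.5(436.9) = 285.9
  N₂: 1897 (inert)
  H₂O: 0 + 1(436.9) = 436.9
Total out = 2775 mol/min; y_O₂ = 285.9 / 2775 = 0.103.

0.103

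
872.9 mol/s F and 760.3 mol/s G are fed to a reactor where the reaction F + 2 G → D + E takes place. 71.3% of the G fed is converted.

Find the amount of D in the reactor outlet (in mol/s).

271 mol/s

G reacted = 0.713 × 760.3 = 542.1 mol/s; ν_G = −2, so ξ = 542.1/2 = 271 mol/s.
Outlet amounts (n = n₀ + ν ξ):
  F: 872.9 − 1(271) = 601.9
  G: 760.3 − 2(271) = 218.2
  D: 0 + 1(271) = 271
  E: 0 + 1(271) = 271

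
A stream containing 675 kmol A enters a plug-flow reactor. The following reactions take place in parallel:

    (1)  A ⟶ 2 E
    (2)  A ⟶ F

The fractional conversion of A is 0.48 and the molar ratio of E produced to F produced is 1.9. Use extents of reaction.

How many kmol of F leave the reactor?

Conversion of A: A consumed = 0.48 × 675 = 324 kmol = 1ξ₁ + 1ξ₂.
Selectivity: 2ξ₁ / (1ξ₂) = 1.9 → ξ₁ = 0.95 ξ₂.
Substitute: (1·0.95 + 1) ξ₂ = 324 → ξ₂ = 166.2 kmol, ξ₁ = 157.8 kmol.
Outlet amounts (n = n₀ + Σ ν·ξ):
  A: 675 − 1(157.8) − 1(166.2) = 351
  E: 0 + 2(157.8) = 315.7
  F: 0 + 1(166.2) = 166.2

166 kmol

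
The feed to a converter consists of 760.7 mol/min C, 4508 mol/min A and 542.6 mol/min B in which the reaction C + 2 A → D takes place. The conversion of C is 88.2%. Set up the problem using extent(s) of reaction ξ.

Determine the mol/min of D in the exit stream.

671 mol/min

C reacted = 0.882 × 760.7 = 670.9 mol/min; ν_C = −1, so ξ = 670.9/1 = 670.9 mol/min.
Outlet amounts (n = n₀ + ν ξ):
  C: 760.7 − 1(670.9) = 89.76
  A: 4508 − 2(670.9) = 3166
  D: 0 + 1(670.9) = 670.9
  B: 542.6 (inert)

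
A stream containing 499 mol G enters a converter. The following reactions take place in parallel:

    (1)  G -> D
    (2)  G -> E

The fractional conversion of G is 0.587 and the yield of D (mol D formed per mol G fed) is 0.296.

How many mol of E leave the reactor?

145 mol

Yield of D: 1ξ₁ / 499 = 0.296 → ξ₁ = 147.7 mol.
Conversion of G: 1ξ₁ + 1ξ₂ = 0.587 × 499 = 292.9 → ξ₂ = 145.2 mol.
Outlet amounts (n = n₀ + Σ ν·ξ):
  G: 499 − 1(147.7) − 1(145.2) = 206.1
  D: 0 + 1(147.7) = 147.7
  E: 0 + 1(145.2) = 145.2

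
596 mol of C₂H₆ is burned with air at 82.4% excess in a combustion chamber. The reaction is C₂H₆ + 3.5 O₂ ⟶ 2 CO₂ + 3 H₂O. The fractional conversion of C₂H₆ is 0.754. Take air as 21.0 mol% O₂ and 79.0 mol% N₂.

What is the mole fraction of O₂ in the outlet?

0.118

Stoichiometric O₂ = 3.5 × 596 = 2086 mol; O₂ fed = 2086 × 1.824 = 3805 mol.
N₂ fed = 3805 × 79/21 = 14310 mol.
Fuel reacted = 0.754 × 596 → ξ = 449.4 mol.
Outlet (n = n₀ + ν ξ):
  C₂H₆: 596 − 1(449.4) = 146.6
  O₂: 3805 − 3.5(449.4) = 2232
  N₂: 14310 (inert)
  CO₂: 0 + 2(449.4) = 898.8
  H₂O: 0 + 3(449.4) = 1348
Total out = 18940 mol; y_O₂ = 2232 / 18940 = 0.1179.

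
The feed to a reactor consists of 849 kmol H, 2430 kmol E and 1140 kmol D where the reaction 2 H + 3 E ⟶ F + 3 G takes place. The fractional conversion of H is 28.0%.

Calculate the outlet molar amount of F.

H reacted = 0.28 × 849 = 237.7 kmol; ν_H = −2, so ξ = 237.7/2 = 118.9 kmol.
Outlet amounts (n = n₀ + ν ξ):
  H: 849 − 2(118.9) = 611.3
  E: 2430 − 3(118.9) = 2073
  F: 0 + 1(118.9) = 118.9
  G: 0 + 3(118.9) = 356.6
  D: 1140 (inert)

119 kmol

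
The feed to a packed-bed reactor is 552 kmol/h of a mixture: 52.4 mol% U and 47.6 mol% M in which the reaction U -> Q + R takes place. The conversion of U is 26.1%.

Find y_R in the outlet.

0.12

U reacted = 0.261 × 289.2 = 75.49 kmol/h; ν_U = −1, so ξ = 75.49/1 = 75.49 kmol/h.
Outlet amounts (n = n₀ + ν ξ):
  U: 289.2 − 1(75.49) = 213.8
  Q: 0 + 1(75.49) = 75.49
  R: 0 + 1(75.49) = 75.49
  M: 262.8 (inert)
Total out = 627.5 kmol/h; y_R = 75.49 / 627.5 = 0.1203.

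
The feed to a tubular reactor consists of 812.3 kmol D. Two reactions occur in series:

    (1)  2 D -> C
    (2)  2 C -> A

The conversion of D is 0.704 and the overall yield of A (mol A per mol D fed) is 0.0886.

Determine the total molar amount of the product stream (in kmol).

454 kmol

Conversion of D: D consumed = 2ξ₁ = 0.704 × 812.3 → ξ₁ = 285.9 kmol.
Yield of A: 1ξ₂ / 812.3 = 0.0886 → ξ₂ = 71.97 kmol.
Outlet amounts (n = n₀ + Σ ν·ξ):
  D: 812.3 − 2(285.9) = 240.4
  C: 0 + 1(285.9) − 2(71.97) = 142
  A: 0 + 1(71.97) = 71.97
Total out = 240.4 + 142 + 71.97 = 454.4 kmol.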